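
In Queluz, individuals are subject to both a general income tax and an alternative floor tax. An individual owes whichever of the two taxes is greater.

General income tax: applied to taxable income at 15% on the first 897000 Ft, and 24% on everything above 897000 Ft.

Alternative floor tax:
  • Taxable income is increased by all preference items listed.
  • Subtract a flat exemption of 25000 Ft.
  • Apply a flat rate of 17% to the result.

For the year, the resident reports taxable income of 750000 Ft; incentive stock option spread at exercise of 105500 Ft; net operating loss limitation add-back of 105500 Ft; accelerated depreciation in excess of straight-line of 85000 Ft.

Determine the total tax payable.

Alternative floor tax:
  Adjusted income: 750000 Ft + 105500 Ft + 105500 Ft + 85000 Ft = 1046000 Ft
  Less exemption 25000 Ft → base 1021000 Ft
  1021000 Ft × 17% = 173570 Ft

General income tax:
  750000 Ft × 15% = 112500 Ft

173570 Ft > 112500 Ft, so the alternative floor tax is the binding amount.

173570 Ft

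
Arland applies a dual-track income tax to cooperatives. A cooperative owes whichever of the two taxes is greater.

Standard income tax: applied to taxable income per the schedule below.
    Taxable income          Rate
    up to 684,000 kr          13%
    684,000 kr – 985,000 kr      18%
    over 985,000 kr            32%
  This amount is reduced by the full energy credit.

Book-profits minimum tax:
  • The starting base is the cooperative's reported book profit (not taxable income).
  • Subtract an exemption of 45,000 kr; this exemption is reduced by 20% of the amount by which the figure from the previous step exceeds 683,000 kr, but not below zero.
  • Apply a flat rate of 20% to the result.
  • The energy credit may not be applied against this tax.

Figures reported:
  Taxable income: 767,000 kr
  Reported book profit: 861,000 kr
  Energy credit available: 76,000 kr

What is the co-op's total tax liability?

170,320 kr

Book-profits minimum tax:
  Base (reported book profit): 861,000 kr
  Exemption: 45,000 kr − 20% × (861,000 kr − 683,000 kr) = 45,000 kr − 35,600 kr = 9,400 kr
  Base: 861,000 kr − 9,400 kr = 851,600 kr
  851,600 kr × 20% = 170,320 kr

Standard income tax:
  684,000 kr × 13% = 88,920 kr
  83,000 kr × 18% = 14,940 kr
  → 103,860 kr
  Less energy credit 76,000 kr → 27,860 kr

170,320 kr > 27,860 kr, so the book-profits minimum tax is the binding amount.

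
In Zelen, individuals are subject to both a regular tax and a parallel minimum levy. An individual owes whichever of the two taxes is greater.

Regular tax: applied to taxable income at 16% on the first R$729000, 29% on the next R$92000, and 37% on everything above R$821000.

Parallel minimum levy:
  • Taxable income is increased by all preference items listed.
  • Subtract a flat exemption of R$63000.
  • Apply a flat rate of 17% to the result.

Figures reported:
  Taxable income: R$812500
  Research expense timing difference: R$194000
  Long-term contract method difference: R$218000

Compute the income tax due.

Parallel minimum levy:
  Adjusted income: R$812500 + R$194000 + R$218000 = R$1224500
  Less exemption R$63000 → base R$1161500
  R$1161500 × 17% = R$197455

Regular tax:
  R$729000 × 16% = R$116640
  R$83500 × 29% = R$24215
  → R$140855

R$197455 > R$140855, so the parallel minimum levy is the binding amount.

R$197455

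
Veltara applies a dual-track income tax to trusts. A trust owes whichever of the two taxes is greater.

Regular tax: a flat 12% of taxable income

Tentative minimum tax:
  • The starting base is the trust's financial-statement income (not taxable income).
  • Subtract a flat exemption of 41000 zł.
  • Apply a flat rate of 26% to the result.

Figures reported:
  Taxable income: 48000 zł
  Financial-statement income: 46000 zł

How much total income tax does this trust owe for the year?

Regular tax:
  48000 zł × 12% = 5760 zł

Tentative minimum tax:
  Base (financial-statement income): 46000 zł
  Less exemption 41000 zł → base 5000 zł
  5000 zł × 26% = 1300 zł

5760 zł > 1300 zł, so the regular tax governs.

5760 zł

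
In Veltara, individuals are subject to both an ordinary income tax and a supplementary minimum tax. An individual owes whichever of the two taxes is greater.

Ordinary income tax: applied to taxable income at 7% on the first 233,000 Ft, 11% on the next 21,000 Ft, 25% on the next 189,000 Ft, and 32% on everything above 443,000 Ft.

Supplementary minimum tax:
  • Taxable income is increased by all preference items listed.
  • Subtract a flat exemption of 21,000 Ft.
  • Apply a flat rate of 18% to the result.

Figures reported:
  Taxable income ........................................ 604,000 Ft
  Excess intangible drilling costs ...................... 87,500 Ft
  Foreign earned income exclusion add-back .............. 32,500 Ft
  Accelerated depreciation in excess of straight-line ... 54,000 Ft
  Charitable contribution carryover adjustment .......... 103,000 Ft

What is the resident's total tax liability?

Ordinary income tax:
  233,000 Ft × 7% = 16,310 Ft
  21,000 Ft × 11% = 2,310 Ft
  189,000 Ft × 25% = 47,250 Ft
  161,000 Ft × 32% = 51,520 Ft
  → 117,390 Ft

Supplementary minimum tax:
  Adjusted income: 604,000 Ft + 87,500 Ft + 32,500 Ft + 54,000 Ft + 103,000 Ft = 881,000 Ft
  Less exemption 21,000 Ft → base 860,000 Ft
  860,000 Ft × 18% = 154,800 Ft

154,800 Ft > 117,390 Ft, so the supplementary minimum tax is the binding amount.

154,800 Ft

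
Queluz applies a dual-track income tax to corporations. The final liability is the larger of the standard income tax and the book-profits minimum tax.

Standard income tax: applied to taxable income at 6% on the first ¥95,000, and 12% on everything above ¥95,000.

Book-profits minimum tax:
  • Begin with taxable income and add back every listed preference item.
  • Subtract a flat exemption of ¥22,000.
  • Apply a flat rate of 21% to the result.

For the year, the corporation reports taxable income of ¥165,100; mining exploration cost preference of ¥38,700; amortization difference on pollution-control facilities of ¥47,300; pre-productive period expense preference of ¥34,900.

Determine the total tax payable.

Standard income tax:
  ¥95,000 × 6% = ¥5,700
  ¥70,100 × 12% = ¥8,412
  → ¥14,112

Book-profits minimum tax:
  Adjusted income: ¥165,100 + ¥38,700 + ¥47,300 + ¥34,900 = ¥286,000
  Less exemption ¥22,000 → base ¥264,000
  ¥264,000 × 21% = ¥55,440

¥55,440 > ¥14,112, so the book-profits minimum tax is the binding amount.

¥55,440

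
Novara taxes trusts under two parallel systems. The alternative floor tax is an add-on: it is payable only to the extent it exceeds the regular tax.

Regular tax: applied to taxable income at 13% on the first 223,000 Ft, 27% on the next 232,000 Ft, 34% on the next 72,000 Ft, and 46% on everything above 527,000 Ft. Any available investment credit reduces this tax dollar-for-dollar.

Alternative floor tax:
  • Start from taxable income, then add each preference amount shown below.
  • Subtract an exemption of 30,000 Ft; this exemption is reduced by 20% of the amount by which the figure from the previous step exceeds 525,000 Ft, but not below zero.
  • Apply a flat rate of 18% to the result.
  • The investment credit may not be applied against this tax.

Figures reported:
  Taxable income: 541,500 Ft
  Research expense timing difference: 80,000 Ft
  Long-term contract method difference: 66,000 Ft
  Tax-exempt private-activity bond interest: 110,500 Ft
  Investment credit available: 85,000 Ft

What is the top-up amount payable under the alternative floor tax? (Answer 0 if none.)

105,860 Ft

Alternative floor tax:
  Adjusted income: 541,500 Ft + 80,000 Ft + 66,000 Ft + 110,500 Ft = 798,000 Ft
  Exemption: 20% × (798,000 Ft − 525,000 Ft) = 54,600 Ft ≥ 30,000 Ft, so the exemption is fully phased out
  Base: 798,000 Ft − 0 Ft = 798,000 Ft
  798,000 Ft × 18% = 143,640 Ft

Regular tax:
  223,000 Ft × 13% = 28,990 Ft
  232,000 Ft × 27% = 62,640 Ft
  72,000 Ft × 34% = 24,480 Ft
  14,500 Ft × 46% = 6,670 Ft
  → 122,780 Ft
  Less investment credit 85,000 Ft → 37,780 Ft

Excess of alternative floor tax over regular tax: 143,640 Ft − 37,780 Ft = 105,860 Ft.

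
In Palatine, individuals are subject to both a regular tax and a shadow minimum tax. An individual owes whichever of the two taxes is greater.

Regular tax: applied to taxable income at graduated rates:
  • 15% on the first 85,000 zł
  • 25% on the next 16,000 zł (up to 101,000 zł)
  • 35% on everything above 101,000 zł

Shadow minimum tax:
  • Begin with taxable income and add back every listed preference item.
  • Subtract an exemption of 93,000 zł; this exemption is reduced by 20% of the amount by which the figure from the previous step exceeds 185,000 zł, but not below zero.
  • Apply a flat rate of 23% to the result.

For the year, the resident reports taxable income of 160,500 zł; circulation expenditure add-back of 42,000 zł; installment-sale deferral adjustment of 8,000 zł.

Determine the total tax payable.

Shadow minimum tax:
  Adjusted income: 160,500 zł + 42,000 zł + 8,000 zł = 210,500 zł
  Exemption: 93,000 zł − 20% × (210,500 zł − 185,000 zł) = 93,000 zł − 5,100 zł = 87,900 zł
  Base: 210,500 zł − 87,900 zł = 122,600 zł
  122,600 zł × 23% = 28,198 zł

Regular tax:
  85,000 zł × 15% = 12,750 zł
  16,000 zł × 25% = 4,000 zł
  59,500 zł × 35% = 20,825 zł
  → 37,575 zł

37,575 zł > 28,198 zł, so the regular tax governs.

37,575 zł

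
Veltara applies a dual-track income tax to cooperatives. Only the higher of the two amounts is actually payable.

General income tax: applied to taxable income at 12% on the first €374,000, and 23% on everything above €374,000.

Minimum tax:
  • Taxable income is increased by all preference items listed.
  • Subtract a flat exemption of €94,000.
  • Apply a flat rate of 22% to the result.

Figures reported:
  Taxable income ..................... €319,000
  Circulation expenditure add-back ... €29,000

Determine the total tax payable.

General income tax:
  €319,000 × 12% = €38,280

Minimum tax:
  Adjusted income: €319,000 + €29,000 = €348,000
  Less exemption €94,000 → base €254,000
  €254,000 × 22% = €55,880

€55,880 > €38,280, so the minimum tax is the binding amount.

€55,880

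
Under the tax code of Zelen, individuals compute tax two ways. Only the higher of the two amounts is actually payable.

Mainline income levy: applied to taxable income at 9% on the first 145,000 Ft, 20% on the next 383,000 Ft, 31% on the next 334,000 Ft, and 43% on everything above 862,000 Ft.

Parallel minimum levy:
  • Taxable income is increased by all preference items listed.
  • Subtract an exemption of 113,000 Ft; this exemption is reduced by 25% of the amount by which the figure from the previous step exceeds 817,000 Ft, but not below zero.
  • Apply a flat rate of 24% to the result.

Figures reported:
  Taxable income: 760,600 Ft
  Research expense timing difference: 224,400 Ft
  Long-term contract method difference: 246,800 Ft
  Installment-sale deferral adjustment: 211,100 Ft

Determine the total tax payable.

Mainline income levy:
  145,000 Ft × 9% = 13,050 Ft
  383,000 Ft × 20% = 76,600 Ft
  232,600 Ft × 31% = 72,106 Ft
  → 161,756 Ft

Parallel minimum levy:
  Adjusted income: 760,600 Ft + 224,400 Ft + 246,800 Ft + 211,100 Ft = 1,442,900 Ft
  Exemption: 25% × (1,442,900 Ft − 817,000 Ft) = 156,475 Ft ≥ 113,000 Ft, so the exemption is fully phased out
  Base: 1,442,900 Ft − 0 Ft = 1,442,900 Ft
  1,442,900 Ft × 24% = 346,296 Ft

346,296 Ft > 161,756 Ft, so the parallel minimum levy is the binding amount.

346,296 Ft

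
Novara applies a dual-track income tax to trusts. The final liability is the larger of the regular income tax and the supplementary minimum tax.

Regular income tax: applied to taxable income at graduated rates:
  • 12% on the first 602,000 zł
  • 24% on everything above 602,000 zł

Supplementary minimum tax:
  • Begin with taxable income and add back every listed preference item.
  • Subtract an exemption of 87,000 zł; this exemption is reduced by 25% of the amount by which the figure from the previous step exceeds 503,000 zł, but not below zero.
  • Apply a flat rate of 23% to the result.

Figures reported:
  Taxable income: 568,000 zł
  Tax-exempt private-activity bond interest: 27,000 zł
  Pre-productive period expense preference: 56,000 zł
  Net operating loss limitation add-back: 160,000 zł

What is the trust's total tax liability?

Supplementary minimum tax:
  Adjusted income: 568,000 zł + 27,000 zł + 56,000 zł + 160,000 zł = 811,000 zł
  Exemption: 87,000 zł − 25% × (811,000 zł − 503,000 zł) = 87,000 zł − 77,000 zł = 10,000 zł
  Base: 811,000 zł − 10,000 zł = 801,000 zł
  801,000 zł × 23% = 184,230 zł

Regular income tax:
  568,000 zł × 12% = 68,160 zł

184,230 zł > 68,160 zł, so the supplementary minimum tax is the binding amount.

184,230 zł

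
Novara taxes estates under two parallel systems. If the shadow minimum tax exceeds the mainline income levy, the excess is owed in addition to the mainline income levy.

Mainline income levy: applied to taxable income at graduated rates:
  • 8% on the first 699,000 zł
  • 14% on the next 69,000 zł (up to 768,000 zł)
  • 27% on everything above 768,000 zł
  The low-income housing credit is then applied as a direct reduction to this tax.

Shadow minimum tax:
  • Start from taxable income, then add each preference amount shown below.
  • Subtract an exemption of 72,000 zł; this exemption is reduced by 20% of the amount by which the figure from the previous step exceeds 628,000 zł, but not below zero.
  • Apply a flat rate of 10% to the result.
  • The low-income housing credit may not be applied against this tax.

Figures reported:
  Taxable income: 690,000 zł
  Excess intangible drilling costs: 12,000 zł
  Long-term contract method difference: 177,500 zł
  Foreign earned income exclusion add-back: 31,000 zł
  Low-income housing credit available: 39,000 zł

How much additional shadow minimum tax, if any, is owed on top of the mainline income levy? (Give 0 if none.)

Shadow minimum tax:
  Adjusted income: 690,000 zł + 12,000 zł + 177,500 zł + 31,000 zł = 910,500 zł
  Exemption: 72,000 zł − 20% × (910,500 zł − 628,000 zł) = 72,000 zł − 56,500 zł = 15,500 zł
  Base: 910,500 zł − 15,500 zł = 895,000 zł
  895,000 zł × 10% = 89,500 zł

Mainline income levy:
  690,000 zł × 8% = 55,200 zł
  Less low-income housing credit 39,000 zł → 16,200 zł

Excess of shadow minimum tax over mainline income levy: 89,500 zł − 16,200 zł = 73,300 zł.

73,300 zł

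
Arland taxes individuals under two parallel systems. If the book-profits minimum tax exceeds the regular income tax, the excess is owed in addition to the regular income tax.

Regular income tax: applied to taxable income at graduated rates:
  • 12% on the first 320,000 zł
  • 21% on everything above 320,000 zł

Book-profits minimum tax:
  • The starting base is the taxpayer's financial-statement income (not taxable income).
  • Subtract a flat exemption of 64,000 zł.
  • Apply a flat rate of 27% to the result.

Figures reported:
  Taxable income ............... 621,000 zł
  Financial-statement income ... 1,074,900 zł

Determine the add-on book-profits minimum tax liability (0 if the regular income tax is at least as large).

Book-profits minimum tax:
  Base (financial-statement income): 1,074,900 zł
  Less exemption 64,000 zł → base 1,010,900 zł
  1,010,900 zł × 27% = 272,943 zł

Regular income tax:
  320,000 zł × 12% = 38,400 zł
  301,000 zł × 21% = 63,210 zł
  → 101,610 zł

Excess of book-profits minimum tax over regular income tax: 272,943 zł − 101,610 zł = 171,333 zł.

171,333 zł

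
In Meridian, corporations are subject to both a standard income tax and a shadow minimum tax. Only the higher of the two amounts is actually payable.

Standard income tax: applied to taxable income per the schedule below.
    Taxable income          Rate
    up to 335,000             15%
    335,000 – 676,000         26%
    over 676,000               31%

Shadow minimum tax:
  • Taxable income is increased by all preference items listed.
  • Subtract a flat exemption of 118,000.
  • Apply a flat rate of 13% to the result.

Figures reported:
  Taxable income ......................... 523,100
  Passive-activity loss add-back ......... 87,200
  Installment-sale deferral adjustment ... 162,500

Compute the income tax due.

Shadow minimum tax:
  Adjusted income: 523,100 + 87,200 + 162,500 = 772,800
  Less exemption 118,000 → base 654,800
  654,800 × 13% = 85,124

Standard income tax:
  335,000 × 15% = 50,250
  188,100 × 26% = 48,906
  → 99,156

99,156 > 85,124, so the standard income tax governs.

99,156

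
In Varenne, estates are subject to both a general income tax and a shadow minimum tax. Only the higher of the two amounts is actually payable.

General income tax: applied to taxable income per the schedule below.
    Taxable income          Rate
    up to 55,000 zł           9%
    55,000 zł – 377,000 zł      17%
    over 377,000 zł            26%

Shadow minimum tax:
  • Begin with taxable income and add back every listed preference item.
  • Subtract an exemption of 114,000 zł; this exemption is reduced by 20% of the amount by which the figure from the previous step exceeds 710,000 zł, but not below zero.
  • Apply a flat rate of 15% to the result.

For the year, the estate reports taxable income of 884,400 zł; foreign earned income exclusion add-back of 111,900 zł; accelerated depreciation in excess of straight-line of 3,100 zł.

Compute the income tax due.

Shadow minimum tax:
  Adjusted income: 884,400 zł + 111,900 zł + 3,100 zł = 999,400 zł
  Exemption: 114,000 zł − 20% × (999,400 zł − 710,000 zł) = 114,000 zł − 57,880 zł = 56,120 zł
  Base: 999,400 zł − 56,120 zł = 943,280 zł
  943,280 zł × 15% = 141,492 zł

General income tax:
  55,000 zł × 9% = 4,950 zł
  322,000 zł × 17% = 54,740 zł
  507,400 zł × 26% = 131,924 zł
  → 191,614 zł

191,614 zł > 141,492 zł, so the general income tax governs.

191,614 zł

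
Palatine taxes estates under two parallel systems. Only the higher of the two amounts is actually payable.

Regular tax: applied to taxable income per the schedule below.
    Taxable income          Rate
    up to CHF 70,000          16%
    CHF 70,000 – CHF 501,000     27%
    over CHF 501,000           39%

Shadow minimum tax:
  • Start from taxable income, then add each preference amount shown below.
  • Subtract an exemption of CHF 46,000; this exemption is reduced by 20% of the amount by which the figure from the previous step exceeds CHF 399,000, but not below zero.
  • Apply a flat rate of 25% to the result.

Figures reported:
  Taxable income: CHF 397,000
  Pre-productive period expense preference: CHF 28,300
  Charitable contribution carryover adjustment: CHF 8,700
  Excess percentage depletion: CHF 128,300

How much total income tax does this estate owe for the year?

Shadow minimum tax:
  Adjusted income: CHF 397,000 + CHF 28,300 + CHF 8,700 + CHF 128,300 = CHF 562,300
  Exemption: CHF 46,000 − 20% × (CHF 562,300 − CHF 399,000) = CHF 46,000 − CHF 32,660 = CHF 13,340
  Base: CHF 562,300 − CHF 13,340 = CHF 548,960
  CHF 548,960 × 25% = CHF 137,240

Regular tax:
  CHF 70,000 × 16% = CHF 11,200
  CHF 327,000 × 27% = CHF 88,290
  → CHF 99,490

CHF 137,240 > CHF 99,490, so the shadow minimum tax is the binding amount.

CHF 137,240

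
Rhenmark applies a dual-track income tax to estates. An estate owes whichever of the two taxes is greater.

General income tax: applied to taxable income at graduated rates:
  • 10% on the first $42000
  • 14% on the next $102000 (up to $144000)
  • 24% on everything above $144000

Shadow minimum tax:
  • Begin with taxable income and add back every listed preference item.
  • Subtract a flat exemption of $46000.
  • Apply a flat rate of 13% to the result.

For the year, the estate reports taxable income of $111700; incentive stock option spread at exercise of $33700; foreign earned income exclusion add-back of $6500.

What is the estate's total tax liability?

Shadow minimum tax:
  Adjusted income: $111700 + $33700 + $6500 = $151900
  Less exemption $46000 → base $105900
  $105900 × 13% = $13767

General income tax:
  $42000 × 10% = $4200
  $69700 × 14% = $9758
  → $13958

$13958 > $13767, so the general income tax governs.

$13958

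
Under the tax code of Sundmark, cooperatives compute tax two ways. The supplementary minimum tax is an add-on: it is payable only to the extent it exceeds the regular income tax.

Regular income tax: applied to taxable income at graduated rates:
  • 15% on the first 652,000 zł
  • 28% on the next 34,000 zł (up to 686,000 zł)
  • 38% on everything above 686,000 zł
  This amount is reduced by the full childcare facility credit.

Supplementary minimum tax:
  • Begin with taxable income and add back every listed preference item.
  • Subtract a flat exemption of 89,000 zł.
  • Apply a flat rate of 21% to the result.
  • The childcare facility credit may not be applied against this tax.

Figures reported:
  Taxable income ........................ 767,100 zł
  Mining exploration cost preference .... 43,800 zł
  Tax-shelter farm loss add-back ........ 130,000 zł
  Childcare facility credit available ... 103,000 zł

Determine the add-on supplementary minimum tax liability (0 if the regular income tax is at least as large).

Supplementary minimum tax:
  Adjusted income: 767,100 zł + 43,800 zł + 130,000 zł = 940,900 zł
  Less exemption 89,000 zł → base 851,900 zł
  851,900 zł × 21% = 178,899 zł

Regular income tax:
  652,000 zł × 15% = 97,800 zł
  34,000 zł × 28% = 9,520 zł
  81,100 zł × 38% = 30,818 zł
  → 138,138 zł
  Less childcare facility credit 103,000 zł → 35,138 zł

Excess of supplementary minimum tax over regular income tax: 178,899 zł − 35,138 zł = 143,761 zł.

143,761 zł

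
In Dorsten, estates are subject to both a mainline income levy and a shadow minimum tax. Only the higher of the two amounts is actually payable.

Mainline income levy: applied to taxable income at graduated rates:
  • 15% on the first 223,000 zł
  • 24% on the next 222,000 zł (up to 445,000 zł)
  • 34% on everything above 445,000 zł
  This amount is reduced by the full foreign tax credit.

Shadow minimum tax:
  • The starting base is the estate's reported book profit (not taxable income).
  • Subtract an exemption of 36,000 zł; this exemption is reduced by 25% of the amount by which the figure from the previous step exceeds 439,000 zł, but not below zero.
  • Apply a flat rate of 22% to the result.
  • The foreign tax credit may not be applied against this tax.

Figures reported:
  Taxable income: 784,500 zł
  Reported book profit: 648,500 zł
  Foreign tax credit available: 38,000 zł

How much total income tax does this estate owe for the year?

Mainline income levy:
  223,000 zł × 15% = 33,450 zł
  222,000 zł × 24% = 53,280 zł
  339,500 zł × 34% = 115,430 zł
  → 202,160 zł
  Less foreign tax credit 38,000 zł → 164,160 zł

Shadow minimum tax:
  Base (reported book profit): 648,500 zł
  Exemption: 25% × (648,500 zł − 439,000 zł) = 52,375 zł ≥ 36,000 zł, so the exemption is fully phased out
  Base: 648,500 zł − 0 zł = 648,500 zł
  648,500 zł × 22% = 142,670 zł

164,160 zł > 142,670 zł, so the mainline income levy governs.

164,160 zł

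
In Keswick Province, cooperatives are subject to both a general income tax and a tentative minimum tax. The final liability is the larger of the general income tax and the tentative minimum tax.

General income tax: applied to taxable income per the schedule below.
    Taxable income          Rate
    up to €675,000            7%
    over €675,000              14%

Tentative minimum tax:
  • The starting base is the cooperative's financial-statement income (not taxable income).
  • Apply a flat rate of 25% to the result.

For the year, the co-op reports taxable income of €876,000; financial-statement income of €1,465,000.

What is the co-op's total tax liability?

€366,250

Tentative minimum tax:
  Base (financial-statement income): €1,465,000
  €1,465,000 × 25% = €366,250

General income tax:
  €675,000 × 7% = €47,250
  €201,000 × 14% = €28,140
  → €75,390

€366,250 > €75,390, so the tentative minimum tax is the binding amount.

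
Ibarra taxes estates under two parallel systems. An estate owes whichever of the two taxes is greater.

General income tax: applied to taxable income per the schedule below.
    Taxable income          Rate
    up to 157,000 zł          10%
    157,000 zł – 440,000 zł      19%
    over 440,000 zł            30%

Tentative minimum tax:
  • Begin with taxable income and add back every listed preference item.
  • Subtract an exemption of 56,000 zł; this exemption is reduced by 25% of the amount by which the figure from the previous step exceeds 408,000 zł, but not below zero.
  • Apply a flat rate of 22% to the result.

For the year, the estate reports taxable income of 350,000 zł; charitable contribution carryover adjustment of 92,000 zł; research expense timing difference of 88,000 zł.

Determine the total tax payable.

110,990 zł

General income tax:
  157,000 zł × 10% = 15,700 zł
  193,000 zł × 19% = 36,670 zł
  → 52,370 zł

Tentative minimum tax:
  Adjusted income: 350,000 zł + 92,000 zł + 88,000 zł = 530,000 zł
  Exemption: 56,000 zł − 25% × (530,000 zł − 408,000 zł) = 56,000 zł − 30,500 zł = 25,500 zł
  Base: 530,000 zł − 25,500 zł = 504,500 zł
  504,500 zł × 22% = 110,990 zł

110,990 zł > 52,370 zł, so the tentative minimum tax is the binding amount.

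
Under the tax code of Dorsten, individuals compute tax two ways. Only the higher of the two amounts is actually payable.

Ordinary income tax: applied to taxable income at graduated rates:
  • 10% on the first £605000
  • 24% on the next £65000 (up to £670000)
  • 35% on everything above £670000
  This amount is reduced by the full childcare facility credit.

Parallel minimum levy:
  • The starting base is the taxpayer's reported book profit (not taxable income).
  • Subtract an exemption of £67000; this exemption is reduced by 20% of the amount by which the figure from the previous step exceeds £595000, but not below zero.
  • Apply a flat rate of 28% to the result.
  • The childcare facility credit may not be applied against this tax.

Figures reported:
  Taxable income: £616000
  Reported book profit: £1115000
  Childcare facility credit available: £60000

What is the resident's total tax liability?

£312200

Ordinary income tax:
  £605000 × 10% = £60500
  £11000 × 24% = £2640
  → £63140
  Less childcare facility credit £60000 → £3140

Parallel minimum levy:
  Base (reported book profit): £1115000
  Exemption: 20% × (£1115000 − £595000) = £104000 ≥ £67000, so the exemption is fully phased out
  Base: £1115000 − £0 = £1115000
  £1115000 × 28% = £312200

£312200 > £3140, so the parallel minimum levy is the binding amount.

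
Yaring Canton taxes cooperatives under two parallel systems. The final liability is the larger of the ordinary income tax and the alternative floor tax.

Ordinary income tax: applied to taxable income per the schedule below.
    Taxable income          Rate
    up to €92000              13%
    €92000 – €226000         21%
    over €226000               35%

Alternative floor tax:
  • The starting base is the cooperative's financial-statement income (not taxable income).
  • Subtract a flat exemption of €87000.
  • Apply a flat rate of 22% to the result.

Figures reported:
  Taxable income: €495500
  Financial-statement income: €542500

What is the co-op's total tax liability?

€134425

Alternative floor tax:
  Base (financial-statement income): €542500
  Less exemption €87000 → base €455500
  €455500 × 22% = €100210

Ordinary income tax:
  €92000 × 13% = €11960
  €134000 × 21% = €28140
  €269500 × 35% = €94325
  → €134425

€134425 > €100210, so the ordinary income tax governs.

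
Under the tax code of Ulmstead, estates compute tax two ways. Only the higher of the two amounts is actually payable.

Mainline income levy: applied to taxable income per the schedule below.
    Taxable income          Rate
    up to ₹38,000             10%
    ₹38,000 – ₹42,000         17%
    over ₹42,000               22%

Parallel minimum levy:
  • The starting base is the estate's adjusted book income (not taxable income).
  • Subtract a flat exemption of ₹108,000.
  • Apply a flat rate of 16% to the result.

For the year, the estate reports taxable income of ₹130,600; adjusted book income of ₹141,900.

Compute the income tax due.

₹23,972

Parallel minimum levy:
  Base (adjusted book income): ₹141,900
  Less exemption ₹108,000 → base ₹33,900
  ₹33,900 × 16% = ₹5,424

Mainline income levy:
  ₹38,000 × 10% = ₹3,800
  ₹4,000 × 17% = ₹680
  ₹88,600 × 22% = ₹19,492
  → ₹23,972

₹23,972 > ₹5,424, so the mainline income levy governs.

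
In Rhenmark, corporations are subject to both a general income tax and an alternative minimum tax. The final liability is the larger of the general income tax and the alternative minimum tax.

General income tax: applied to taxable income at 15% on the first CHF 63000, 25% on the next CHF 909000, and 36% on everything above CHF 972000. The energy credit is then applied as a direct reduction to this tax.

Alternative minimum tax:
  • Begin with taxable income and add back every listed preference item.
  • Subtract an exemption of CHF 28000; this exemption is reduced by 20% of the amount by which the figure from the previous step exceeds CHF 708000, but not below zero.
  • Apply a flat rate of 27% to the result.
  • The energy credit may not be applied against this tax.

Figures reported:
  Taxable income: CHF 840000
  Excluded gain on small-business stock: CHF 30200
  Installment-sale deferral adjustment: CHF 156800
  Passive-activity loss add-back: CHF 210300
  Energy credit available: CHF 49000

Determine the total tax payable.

Alternative minimum tax:
  Adjusted income: CHF 840000 + CHF 30200 + CHF 156800 + CHF 210300 = CHF 1237300
  Exemption: 20% × (CHF 1237300 − CHF 708000) = CHF 105860 ≥ CHF 28000, so the exemption is fully phased out
  Base: CHF 1237300 − CHF 0 = CHF 1237300
  CHF 1237300 × 27% = CHF 334071

General income tax:
  CHF 63000 × 15% = CHF 9450
  CHF 777000 × 25% = CHF 194250
  → CHF 203700
  Less energy credit CHF 49000 → CHF 154700

CHF 334071 > CHF 154700, so the alternative minimum tax is the binding amount.

CHF 334071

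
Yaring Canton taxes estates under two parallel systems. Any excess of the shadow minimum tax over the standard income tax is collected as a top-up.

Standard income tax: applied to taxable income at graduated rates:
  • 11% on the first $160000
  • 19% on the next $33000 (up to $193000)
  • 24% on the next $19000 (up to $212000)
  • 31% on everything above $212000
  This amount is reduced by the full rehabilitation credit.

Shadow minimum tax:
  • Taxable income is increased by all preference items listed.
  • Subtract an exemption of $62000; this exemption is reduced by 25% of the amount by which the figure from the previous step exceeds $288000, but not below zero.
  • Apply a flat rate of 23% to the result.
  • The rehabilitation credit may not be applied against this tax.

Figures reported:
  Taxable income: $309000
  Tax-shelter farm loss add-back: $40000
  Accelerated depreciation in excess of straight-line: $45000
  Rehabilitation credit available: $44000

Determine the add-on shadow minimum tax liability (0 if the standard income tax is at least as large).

$67955

Shadow minimum tax:
  Adjusted income: $309000 + $40000 + $45000 = $394000
  Exemption: $62000 − 25% × ($394000 − $288000) = $62000 − $26500 = $35500
  Base: $394000 − $35500 = $358500
  $358500 × 23% = $82455

Standard income tax:
  $160000 × 11% = $17600
  $33000 × 19% = $6270
  $19000 × 24% = $4560
  $97000 × 31% = $30070
  → $58500
  Less rehabilitation credit $44000 → $14500

Excess of shadow minimum tax over standard income tax: $82455 − $14500 = $67955.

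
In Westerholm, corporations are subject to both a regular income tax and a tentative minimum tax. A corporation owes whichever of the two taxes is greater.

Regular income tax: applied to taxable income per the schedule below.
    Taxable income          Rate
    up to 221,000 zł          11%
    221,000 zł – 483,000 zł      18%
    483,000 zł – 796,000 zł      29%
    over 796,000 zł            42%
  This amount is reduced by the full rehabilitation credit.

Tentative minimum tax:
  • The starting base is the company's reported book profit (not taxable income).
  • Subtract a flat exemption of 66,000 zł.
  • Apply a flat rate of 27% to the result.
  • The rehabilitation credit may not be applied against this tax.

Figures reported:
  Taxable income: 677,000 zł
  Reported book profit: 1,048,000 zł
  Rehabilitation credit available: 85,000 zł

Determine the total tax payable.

265,140 zł

Tentative minimum tax:
  Base (reported book profit): 1,048,000 zł
  Less exemption 66,000 zł → base 982,000 zł
  982,000 zł × 27% = 265,140 zł

Regular income tax:
  221,000 zł × 11% = 24,310 zł
  262,000 zł × 18% = 47,160 zł
  194,000 zł × 29% = 56,260 zł
  → 127,730 zł
  Less rehabilitation credit 85,000 zł → 42,730 zł

265,140 zł > 42,730 zł, so the tentative minimum tax is the binding amount.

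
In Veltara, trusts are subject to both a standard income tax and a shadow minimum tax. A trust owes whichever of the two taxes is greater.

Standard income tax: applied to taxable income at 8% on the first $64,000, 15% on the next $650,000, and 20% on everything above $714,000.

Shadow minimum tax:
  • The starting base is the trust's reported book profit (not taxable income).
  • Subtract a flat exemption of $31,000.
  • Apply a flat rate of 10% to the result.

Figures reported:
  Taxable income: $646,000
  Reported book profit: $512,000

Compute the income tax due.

$92,420

Shadow minimum tax:
  Base (reported book profit): $512,000
  Less exemption $31,000 → base $481,000
  $481,000 × 10% = $48,100

Standard income tax:
  $64,000 × 8% = $5,120
  $582,000 × 15% = $87,300
  → $92,420

$92,420 > $48,100, so the standard income tax governs.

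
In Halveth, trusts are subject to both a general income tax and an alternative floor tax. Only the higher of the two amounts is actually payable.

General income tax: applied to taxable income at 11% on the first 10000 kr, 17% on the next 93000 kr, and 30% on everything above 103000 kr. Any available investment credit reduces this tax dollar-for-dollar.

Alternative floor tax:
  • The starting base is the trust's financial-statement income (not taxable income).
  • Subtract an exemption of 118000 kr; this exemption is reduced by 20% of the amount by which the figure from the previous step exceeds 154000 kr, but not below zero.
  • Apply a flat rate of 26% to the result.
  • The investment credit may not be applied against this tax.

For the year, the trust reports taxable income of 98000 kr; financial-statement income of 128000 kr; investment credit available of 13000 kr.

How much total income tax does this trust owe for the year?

Alternative floor tax:
  Base (financial-statement income): 128000 kr
  Exemption: 128000 kr ≤ 154000 kr, so full 118000 kr applies
  Base: 128000 kr − 118000 kr = 10000 kr
  10000 kr × 26% = 2600 kr

General income tax:
  10000 kr × 11% = 1100 kr
  88000 kr × 17% = 14960 kr
  → 16060 kr
  Less investment credit 13000 kr → 3060 kr

3060 kr > 2600 kr, so the general income tax governs.

3060 kr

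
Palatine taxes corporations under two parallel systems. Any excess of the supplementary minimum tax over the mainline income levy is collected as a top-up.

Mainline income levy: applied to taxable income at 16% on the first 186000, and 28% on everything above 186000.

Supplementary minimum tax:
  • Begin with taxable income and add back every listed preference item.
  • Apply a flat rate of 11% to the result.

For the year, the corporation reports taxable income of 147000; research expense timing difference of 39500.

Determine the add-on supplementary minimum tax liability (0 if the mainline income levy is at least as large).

Supplementary minimum tax:
  Adjusted income: 147000 + 39500 = 186500
  186500 × 11% = 20515

Mainline income levy:
  147000 × 16% = 23520

20515 ≤ 23520, so no add-on is due.

0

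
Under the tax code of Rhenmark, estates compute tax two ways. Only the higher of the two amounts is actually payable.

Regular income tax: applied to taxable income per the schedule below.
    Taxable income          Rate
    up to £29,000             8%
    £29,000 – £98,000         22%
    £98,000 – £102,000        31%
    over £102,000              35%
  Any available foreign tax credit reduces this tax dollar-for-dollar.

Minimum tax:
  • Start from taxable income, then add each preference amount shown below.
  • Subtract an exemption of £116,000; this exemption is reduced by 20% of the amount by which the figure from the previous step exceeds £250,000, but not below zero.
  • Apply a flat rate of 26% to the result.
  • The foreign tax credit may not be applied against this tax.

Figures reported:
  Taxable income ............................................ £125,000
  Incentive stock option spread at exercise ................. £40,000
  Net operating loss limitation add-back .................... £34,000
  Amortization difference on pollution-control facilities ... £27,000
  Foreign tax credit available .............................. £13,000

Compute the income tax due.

Minimum tax:
  Adjusted income: £125,000 + £40,000 + £34,000 + £27,000 = £226,000
  Exemption: £226,000 ≤ £250,000, so full £116,000 applies
  Base: £226,000 − £116,000 = £110,000
  £110,000 × 26% = £28,600

Regular income tax:
  £29,000 × 8% = £2,320
  £69,000 × 22% = £15,180
  £4,000 × 31% = £1,240
  £23,000 × 35% = £8,050
  → £26,790
  Less foreign tax credit £13,000 → £13,790

£28,600 > £13,790, so the minimum tax is the binding amount.

£28,600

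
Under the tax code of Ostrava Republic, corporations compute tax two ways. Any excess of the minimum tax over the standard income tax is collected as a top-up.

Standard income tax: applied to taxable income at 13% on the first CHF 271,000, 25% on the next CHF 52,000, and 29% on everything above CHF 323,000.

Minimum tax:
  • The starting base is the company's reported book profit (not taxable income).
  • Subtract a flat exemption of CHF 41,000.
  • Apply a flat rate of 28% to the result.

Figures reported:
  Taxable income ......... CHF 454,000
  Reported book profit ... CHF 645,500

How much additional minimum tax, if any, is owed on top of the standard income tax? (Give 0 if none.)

CHF 83,040

Minimum tax:
  Base (reported book profit): CHF 645,500
  Less exemption CHF 41,000 → base CHF 604,500
  CHF 604,500 × 28% = CHF 169,260

Standard income tax:
  CHF 271,000 × 13% = CHF 35,230
  CHF 52,000 × 25% = CHF 13,000
  CHF 131,000 × 29% = CHF 37,990
  → CHF 86,220

Excess of minimum tax over standard income tax: CHF 169,260 − CHF 86,220 = CHF 83,040.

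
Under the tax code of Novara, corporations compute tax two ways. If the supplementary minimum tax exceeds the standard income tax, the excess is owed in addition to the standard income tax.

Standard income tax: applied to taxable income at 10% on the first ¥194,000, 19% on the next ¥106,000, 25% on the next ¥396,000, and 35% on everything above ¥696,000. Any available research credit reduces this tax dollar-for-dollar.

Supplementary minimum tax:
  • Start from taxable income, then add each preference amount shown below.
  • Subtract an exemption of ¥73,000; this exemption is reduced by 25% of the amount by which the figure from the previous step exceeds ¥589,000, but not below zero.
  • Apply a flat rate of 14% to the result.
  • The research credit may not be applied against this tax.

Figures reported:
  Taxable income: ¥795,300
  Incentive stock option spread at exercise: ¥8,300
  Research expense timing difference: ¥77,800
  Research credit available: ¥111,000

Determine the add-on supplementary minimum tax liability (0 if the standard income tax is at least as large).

¥61,101

Supplementary minimum tax:
  Adjusted income: ¥795,300 + ¥8,300 + ¥77,800 = ¥881,400
  Exemption: 25% × (¥881,400 − ¥589,000) = ¥73,100 ≥ ¥73,000, so the exemption is fully phased out
  Base: ¥881,400 − ¥0 = ¥881,400
  ¥881,400 × 14% = ¥123,396

Standard income tax:
  ¥194,000 × 10% = ¥19,400
  ¥106,000 × 19% = ¥20,140
  ¥396,000 × 25% = ¥99,000
  ¥99,300 × 35% = ¥34,755
  → ¥173,295
  Less research credit ¥111,000 → ¥62,295

Excess of supplementary minimum tax over standard income tax: ¥123,396 − ¥62,295 = ¥61,101.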